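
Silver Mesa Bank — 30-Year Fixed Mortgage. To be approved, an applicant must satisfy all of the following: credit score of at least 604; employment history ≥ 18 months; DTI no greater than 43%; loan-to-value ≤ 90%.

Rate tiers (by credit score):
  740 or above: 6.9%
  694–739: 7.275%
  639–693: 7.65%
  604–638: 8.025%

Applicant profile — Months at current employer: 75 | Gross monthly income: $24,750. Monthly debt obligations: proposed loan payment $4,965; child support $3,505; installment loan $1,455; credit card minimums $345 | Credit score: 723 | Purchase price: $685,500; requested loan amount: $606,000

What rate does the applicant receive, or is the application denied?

Approved at 7.275%

Credit score 723 ≥ 604 (meets minimum)
Total monthly debts = (4,965 + 3,505 + 1,455 + 345) = 10,270. DTI: 10,270 ÷ 24,750 = 41.5%, within the 43% cap
Employment 75 ≥ 18 months
Loan-to-value = 606,000/685,500 = 88.4% — pass (90% max)
All requirements met. Score 723 falls in the 694–739 tier → 7.275%.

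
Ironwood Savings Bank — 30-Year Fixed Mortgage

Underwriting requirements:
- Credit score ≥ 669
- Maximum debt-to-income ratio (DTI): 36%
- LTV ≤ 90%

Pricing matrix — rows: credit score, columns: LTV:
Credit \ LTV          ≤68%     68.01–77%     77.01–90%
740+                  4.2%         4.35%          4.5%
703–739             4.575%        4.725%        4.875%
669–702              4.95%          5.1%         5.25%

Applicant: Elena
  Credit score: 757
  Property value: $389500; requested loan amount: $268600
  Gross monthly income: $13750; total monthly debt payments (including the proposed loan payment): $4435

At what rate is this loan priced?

Credit score 757 ≥ 669; Debt-to-income = 4,435/13,750 = 32.3% — meets 36% limit
Loan-to-value = 268,600/389,500 = 69% — pass (90% max)
Credit 757 → row 740+; LTV 69% → column 68.01–77%. Grid cell → 4.35%.

4.35%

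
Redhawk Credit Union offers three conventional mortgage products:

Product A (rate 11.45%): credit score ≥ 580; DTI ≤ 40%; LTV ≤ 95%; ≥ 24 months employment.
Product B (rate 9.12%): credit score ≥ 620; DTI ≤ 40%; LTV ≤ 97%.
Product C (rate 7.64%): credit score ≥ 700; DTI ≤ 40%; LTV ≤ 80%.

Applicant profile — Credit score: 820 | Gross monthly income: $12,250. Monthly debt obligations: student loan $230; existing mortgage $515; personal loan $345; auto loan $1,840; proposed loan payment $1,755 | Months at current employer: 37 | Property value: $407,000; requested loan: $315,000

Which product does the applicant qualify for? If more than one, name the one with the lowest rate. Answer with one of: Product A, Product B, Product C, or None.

Total debts = (230 + 515 + 345 + 1,840 + 1,755) = 4,685; DTI = 4,685/12,250 = 38.2%.
LTV = 315,000/407,000 = 77.4%.
Product A: score 820 ≥ 580; DTI 38.2% ≤ 40%; LTV 77.4% ≤ 95%; employment 37 ≥ 24 mo → qualifies.
Product B: score 820 ≥ 620; DTI 38.2% ≤ 40%; LTV 77.4% ≤ 97% → qualifies.
Product C: score 820 ≥ 700; DTI 38.2% ≤ 40%; LTV 77.4% ≤ 80% → qualifies.
Qualifying: Product A, Product B, Product C. Lowest rate is 7.64% → Product C.

Product C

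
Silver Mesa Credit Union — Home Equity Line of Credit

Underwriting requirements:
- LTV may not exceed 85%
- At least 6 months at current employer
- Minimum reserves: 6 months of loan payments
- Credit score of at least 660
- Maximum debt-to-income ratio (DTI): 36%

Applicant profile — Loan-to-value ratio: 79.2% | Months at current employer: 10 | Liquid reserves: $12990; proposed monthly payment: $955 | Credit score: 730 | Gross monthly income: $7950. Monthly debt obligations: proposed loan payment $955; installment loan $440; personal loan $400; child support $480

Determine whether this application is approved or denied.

LTV 79.2% — within 85%
Employment 10 ≥ 6 months
Liquid reserves cover 12,990/955 = 13.6 months — ≥ 6 required
Credit score 730 ≥ 660 (meets)
Total monthly debts = (955 + 440 + 400 + 480) = 2,275. Debt-to-income = 2,275/7,950 = 28.6% — meets 36% limit
All criteria satisfied.

Approved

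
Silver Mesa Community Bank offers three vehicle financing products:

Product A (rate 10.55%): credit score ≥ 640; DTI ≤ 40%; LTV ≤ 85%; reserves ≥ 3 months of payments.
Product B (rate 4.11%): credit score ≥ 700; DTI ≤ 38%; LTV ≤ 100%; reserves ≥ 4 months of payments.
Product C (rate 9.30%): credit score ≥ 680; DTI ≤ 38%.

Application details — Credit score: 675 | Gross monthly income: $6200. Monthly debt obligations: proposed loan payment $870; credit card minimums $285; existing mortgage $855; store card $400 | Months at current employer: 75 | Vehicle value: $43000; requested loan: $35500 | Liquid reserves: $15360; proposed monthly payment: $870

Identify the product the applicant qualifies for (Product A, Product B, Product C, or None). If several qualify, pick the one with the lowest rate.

Product A

Total debts = (870 + 285 + 855 + 400) = 2,410; DTI = 2,410/6,200 = 38.9%.
LTV = 35,500/43,000 = 82.6%.
Reserves = 15,360/870 = 17.7 months.
Product A: score 675 ≥ 640; DTI 38.9% ≤ 40%; LTV 82.6% ≤ 85%; reserves 17.7 ≥ 3 mo → qualifies.
Product B: score 675 < 700; DTI 38.9% > 38%; LTV 82.6% ≤ 100%; reserves 17.7 ≥ 4 mo → does not qualify.
Product C: score 675 < 680; DTI 38.9% > 38% → does not qualify.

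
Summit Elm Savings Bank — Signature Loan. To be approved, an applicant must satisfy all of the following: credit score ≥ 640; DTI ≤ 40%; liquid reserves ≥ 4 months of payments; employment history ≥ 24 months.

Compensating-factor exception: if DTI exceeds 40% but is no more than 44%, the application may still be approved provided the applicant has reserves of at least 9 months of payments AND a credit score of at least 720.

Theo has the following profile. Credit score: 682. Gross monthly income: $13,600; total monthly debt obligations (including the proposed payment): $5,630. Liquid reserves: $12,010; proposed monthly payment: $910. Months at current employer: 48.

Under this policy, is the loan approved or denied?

Credit score 682 ≥ 640 (meets base)
DTI = 5,630/13,600 = 41.4% > 40% — standard DTI limit exceeded.
Reserves: 12,010 ÷ 910 = 13.2 months (meets 4-month minimum)
Employment 48 ≥ 24 months
41.4% falls in the override range (40%–44%), so the compensating-factor test applies.
Override check — reserves: 13.2 mo (ok); score: 682 (below 720).
Override conditions not both satisfied; exception does not apply.

Denied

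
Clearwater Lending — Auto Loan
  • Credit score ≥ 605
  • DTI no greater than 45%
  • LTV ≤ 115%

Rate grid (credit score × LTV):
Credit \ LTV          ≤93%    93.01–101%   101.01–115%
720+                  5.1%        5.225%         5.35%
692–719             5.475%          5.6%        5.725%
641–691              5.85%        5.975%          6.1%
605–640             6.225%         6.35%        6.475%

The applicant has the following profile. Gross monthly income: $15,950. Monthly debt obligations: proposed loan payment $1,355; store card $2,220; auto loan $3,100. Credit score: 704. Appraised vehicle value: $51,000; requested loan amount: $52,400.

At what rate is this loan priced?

Credit score 704 ≥ 605; Total monthly debts = (1,355 + 2,220 + 3,100) = 6,675. DTI: 6,675 ÷ 15,950 = 41.8%, within the 45% cap
Loan-to-value = 52,400/51,000 = 102.7% — pass (115% max)
Credit 704 → row 692–719; LTV 102.7% → column 101.01–115%. Grid cell → 5.725%.

5.725%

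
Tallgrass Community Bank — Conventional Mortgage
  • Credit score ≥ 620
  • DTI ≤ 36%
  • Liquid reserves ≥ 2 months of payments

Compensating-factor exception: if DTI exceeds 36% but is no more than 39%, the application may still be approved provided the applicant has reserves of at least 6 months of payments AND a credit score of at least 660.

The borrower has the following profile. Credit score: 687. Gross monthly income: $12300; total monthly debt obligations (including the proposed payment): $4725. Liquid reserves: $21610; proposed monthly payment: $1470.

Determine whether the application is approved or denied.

Credit score 687 ≥ 620 (meets base)
DTI = 4,725/12,300 = 38.4% > 36% — standard DTI limit exceeded.
Liquid reserves cover 21,610/1,470 = 14.7 months — ≥ 2 required
38.4% falls in the override range (36%–39%), so the compensating-factor test applies.
Reserves 14.7 ≥ 6 months; credit score 687 ≥ 660.
Both override conditions satisfied; DTI exception granted.

Approved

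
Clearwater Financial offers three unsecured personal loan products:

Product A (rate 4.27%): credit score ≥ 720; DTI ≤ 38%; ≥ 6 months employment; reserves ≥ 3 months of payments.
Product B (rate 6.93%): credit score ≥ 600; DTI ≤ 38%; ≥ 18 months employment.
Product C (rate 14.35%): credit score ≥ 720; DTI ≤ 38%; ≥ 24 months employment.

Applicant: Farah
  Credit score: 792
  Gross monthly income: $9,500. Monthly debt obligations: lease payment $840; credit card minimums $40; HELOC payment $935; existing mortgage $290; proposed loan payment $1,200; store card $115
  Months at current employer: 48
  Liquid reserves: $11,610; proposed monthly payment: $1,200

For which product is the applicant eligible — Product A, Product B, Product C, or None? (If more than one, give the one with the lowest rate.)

Total debts = (840 + 40 + 935 + 290 + 1,200 + 115) = 3,420; DTI = 3,420/9,500 = 36%.
Reserves = 11,610/1,200 = 9.7 months.
Product A: score 792 ≥ 720; DTI 36% ≤ 38%; employment 48 ≥ 6 mo; reserves 9.7 ≥ 3 mo → qualifies.
Product B: score 792 ≥ 600; DTI 36% ≤ 38%; employment 48 ≥ 18 mo → qualifies.
Product C: score 792 ≥ 720; DTI 36% ≤ 38%; employment 48 ≥ 24 mo → qualifies.
Qualifying: Product A, Product B, Product C. Lowest rate is 4.27% → Product A.

Product A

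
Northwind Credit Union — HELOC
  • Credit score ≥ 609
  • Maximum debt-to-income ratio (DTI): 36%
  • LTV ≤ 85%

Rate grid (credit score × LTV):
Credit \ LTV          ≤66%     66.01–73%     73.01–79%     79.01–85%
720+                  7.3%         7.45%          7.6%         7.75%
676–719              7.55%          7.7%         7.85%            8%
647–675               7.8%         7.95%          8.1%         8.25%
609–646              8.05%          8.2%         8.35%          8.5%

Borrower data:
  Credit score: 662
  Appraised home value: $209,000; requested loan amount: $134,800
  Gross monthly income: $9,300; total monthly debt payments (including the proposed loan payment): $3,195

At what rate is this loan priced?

Credit score 662 ≥ 609; Debt-to-income = 3,195/9,300 = 34.4% — meets 36% limit
LTV: 134,800 ÷ 209,000 = 64.5%, within 85% cap
Score 662 is in the 647–675 band; LTV 64.5% is in the ≤66% band → 7.8%.

7.8%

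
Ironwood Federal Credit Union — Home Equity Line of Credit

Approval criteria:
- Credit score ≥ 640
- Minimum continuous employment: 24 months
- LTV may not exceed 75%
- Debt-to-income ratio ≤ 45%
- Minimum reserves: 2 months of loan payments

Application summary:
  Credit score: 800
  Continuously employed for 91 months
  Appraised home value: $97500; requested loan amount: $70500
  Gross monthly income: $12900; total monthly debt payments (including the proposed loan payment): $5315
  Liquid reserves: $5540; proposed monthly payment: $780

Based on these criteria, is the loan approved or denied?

Credit score 800 ≥ 640 (meets)
Employment 91 ≥ 24 months
LTV: 70,500 ÷ 97,500 = 72.3%, within 75% cap
Debt-to-income = 5,315/12,900 = 41.2% — meets 45% limit
Reserves: 5,540 ÷ 780 = 7.1 months (meets 2-month minimum)
All criteria satisfied.

Approved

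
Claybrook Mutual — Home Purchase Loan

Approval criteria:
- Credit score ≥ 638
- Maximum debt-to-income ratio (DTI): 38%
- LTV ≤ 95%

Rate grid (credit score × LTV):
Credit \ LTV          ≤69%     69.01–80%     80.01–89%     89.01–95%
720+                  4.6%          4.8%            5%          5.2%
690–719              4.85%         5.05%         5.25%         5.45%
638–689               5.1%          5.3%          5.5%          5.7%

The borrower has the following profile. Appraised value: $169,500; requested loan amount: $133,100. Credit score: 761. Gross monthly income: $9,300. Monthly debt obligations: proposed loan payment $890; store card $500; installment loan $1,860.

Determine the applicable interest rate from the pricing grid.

4.8%

Credit score 761 ≥ 638; Total monthly debts = (890 + 500 + 1,860) = 3,250. Debt-to-income = 3,250/9,300 = 34.9% — meets 38% limit
LTV = 133,100/169,500 = 78.5% ≤ 95%
Row: 761 falls in 720+. Column: 78.5% falls in 69.01–80%. Rate = 4.8%.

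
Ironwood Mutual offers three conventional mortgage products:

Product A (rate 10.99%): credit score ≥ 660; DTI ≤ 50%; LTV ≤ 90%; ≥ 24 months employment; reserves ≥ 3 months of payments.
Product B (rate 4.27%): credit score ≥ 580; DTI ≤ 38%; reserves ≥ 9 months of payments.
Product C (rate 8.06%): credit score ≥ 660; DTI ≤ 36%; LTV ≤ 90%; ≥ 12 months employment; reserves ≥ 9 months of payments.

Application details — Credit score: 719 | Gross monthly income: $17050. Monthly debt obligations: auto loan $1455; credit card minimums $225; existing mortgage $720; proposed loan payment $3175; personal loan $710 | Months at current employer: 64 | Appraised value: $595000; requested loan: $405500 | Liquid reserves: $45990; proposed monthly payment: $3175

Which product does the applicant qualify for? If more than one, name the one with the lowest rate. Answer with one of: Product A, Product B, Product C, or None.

Product B

Total debts = (1,455 + 225 + 720 + 3,175 + 710) = 6,285; DTI = 6,285/17,050 = 36.9%.
LTV = 405,500/595,000 = 68.2%.
Reserves = 45,990/3,175 = 14.5 months.
Product A: score 719 ≥ 660; DTI 36.9% ≤ 50%; LTV 68.2% ≤ 90%; employment 64 ≥ 24 mo; reserves 14.5 ≥ 3 mo → qualifies.
Product B: score 719 ≥ 580; DTI 36.9% ≤ 38%; reserves 14.5 ≥ 9 mo → qualifies.
Product C: score 719 ≥ 660; DTI 36.9% > 36%; LTV 68.2% ≤ 90%; employment 64 ≥ 12 mo; reserves 14.5 ≥ 9 mo → does not qualify.
Qualifying: Product A, Product B. Lowest rate is 4.27% → Product B.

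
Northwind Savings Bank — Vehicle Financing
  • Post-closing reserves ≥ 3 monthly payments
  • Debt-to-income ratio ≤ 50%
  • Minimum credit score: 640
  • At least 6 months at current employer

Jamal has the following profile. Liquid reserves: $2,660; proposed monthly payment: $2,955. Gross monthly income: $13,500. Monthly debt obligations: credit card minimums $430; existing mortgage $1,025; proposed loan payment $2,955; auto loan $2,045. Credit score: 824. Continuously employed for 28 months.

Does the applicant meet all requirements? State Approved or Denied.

Denied

Reserves = 2,660/2,955 = 0.9 months < 3
Total monthly debts = (430 + 1,025 + 2,955 + 2,045) = 6,455. Debt-to-income = 6,455/13,500 = 47.8% — meets 50% limit
Credit score 824 ≥ 640 (meets)
Employment 28 ≥ 6 months
Fails on reserves.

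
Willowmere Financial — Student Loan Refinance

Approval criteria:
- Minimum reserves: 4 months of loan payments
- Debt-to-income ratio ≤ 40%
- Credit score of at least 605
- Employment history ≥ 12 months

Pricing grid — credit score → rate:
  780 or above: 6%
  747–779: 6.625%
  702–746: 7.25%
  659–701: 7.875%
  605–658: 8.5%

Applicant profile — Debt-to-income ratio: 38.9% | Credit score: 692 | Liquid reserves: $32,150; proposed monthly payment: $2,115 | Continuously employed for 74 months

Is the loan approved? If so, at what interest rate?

Approved at 7.875%

Credit score 692 ≥ 605 (meets minimum)
DTI 38.9% is within the 40% limit
Employment 74 ≥ 12 months
Reserves: 32,150 ÷ 2,115 = 15.2 months (meets 4-month minimum)
All requirements met. Score 692 falls in the 659–701 tier → 7.875%.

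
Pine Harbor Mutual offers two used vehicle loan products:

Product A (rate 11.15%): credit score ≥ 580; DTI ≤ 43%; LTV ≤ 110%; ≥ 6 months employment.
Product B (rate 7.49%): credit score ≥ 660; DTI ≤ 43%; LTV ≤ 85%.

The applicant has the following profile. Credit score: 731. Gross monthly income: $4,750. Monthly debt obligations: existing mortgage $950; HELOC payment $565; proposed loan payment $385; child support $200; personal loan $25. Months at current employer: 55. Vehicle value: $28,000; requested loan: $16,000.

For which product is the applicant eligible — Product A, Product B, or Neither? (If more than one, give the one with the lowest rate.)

Neither

Total debts = (950 + 565 + 385 + 200 + 25) = 2,125; DTI = 2,125/4,750 = 44.7%.
LTV = 16,000/28,000 = 57.1%.
Product A: score 731 ≥ 580; DTI 44.7% > 43%; LTV 57.1% ≤ 110%; employment 55 ≥ 6 mo → does not qualify.
Product B: score 731 ≥ 660; DTI 44.7% > 43%; LTV 57.1% ≤ 85% → does not qualify.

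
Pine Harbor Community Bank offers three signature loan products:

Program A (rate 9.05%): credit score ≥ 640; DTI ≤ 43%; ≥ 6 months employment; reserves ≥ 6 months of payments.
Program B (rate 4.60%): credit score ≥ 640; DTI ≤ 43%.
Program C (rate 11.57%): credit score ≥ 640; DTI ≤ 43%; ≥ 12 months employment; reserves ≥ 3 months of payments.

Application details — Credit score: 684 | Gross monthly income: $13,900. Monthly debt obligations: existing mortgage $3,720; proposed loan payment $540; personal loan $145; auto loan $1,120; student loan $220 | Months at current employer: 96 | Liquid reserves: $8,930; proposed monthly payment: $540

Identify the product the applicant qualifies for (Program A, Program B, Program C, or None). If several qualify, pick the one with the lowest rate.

Program B

Total debts = (3,720 + 540 + 145 + 1,120 + 220) = 5,745; DTI = 5,745/13,900 = 41.3%.
Reserves = 8,930/540 = 16.5 months.
Program A: score 684 ≥ 640; DTI 41.3% ≤ 43%; employment 96 ≥ 6 mo; reserves 16.5 ≥ 6 mo → qualifies.
Program B: score 684 ≥ 640; DTI 41.3% ≤ 43% → qualifies.
Program C: score 684 ≥ 640; DTI 41.3% ≤ 43%; employment 96 ≥ 12 mo; reserves 16.5 ≥ 3 mo → qualifies.
Qualifying: Program A, Program B, Program C. Lowest rate is 4.60% → Program B.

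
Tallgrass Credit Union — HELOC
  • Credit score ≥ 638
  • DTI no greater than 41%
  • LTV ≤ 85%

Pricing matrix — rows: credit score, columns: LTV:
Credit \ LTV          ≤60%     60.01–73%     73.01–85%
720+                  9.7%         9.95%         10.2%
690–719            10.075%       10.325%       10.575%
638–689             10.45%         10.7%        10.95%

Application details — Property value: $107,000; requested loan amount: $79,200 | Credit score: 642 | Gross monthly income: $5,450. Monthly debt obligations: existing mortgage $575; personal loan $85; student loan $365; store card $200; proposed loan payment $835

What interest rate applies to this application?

Credit score 642 ≥ 638; Total monthly debts = (575 + 85 + 365 + 200 + 835) = 2,060. DTI: 2,060 ÷ 5,450 = 37.8%, within the 41% cap
LTV = 79,200/107,000 = 74% ≤ 85%
Score 642 is in the 638–689 band; LTV 74% is in the 73.01–85% band → 10.95%.

10.95%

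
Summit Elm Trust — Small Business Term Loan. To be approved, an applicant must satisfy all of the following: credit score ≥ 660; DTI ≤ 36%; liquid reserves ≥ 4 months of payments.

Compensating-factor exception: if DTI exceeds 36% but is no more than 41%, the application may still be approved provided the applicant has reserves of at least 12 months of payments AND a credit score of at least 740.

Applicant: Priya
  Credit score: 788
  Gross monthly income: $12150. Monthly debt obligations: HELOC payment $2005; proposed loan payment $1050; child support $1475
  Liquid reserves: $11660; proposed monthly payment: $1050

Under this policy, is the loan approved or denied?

Denied

Credit score 788 ≥ 660 (meets base)
Total debts = (2,005 + 1,050 + 1,475) = 4,530. DTI: 4,530 ÷ 12,150 = 37.3%, over the 36% base limit.
Reserves: 11,660 ÷ 1,050 = 11.1 months (meets 4-month minimum)
37.3% falls in the override range (36%–41%), so the compensating-factor test applies.
Reserves 11.1 < 12 months; credit score 788 ≥ 740.
Compensating-factor requirement not fully met.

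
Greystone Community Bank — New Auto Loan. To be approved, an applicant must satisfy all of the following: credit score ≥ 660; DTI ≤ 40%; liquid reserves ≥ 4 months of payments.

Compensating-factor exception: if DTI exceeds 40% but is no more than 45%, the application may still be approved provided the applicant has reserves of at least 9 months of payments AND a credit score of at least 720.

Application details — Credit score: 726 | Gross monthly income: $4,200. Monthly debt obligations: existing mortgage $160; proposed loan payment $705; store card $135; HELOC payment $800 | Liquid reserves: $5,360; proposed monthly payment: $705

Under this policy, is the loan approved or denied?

Denied

Credit score 726 ≥ 660 (meets base)
Total debts = (160 + 705 + 135 + 800) = 1,800. DTI: 1,800 ÷ 4,200 = 42.9%, over the 40% base limit.
Reserves: 5,360 ÷ 705 = 7.6 months (meets 4-month minimum)
42.9% falls in the override range (40%–45%), so the compensating-factor test applies.
Reserves 7.6 < 9 months; credit score 726 ≥ 720.
Compensating-factor requirement not fully met.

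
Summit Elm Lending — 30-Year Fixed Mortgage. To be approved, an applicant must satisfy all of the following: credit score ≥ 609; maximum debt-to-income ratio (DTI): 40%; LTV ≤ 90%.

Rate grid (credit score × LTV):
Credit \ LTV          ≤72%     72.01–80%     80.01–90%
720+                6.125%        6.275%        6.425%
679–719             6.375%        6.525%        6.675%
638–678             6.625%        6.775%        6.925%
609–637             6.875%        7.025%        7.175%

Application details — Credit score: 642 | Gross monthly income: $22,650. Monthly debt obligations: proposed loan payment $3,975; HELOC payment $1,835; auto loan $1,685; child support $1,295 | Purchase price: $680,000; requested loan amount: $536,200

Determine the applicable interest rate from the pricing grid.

Credit score 642 ≥ 609; Total monthly debts = (3,975 + 1,835 + 1,685 + 1,295) = 8,790. DTI: 8,790 ÷ 22,650 = 38.8%, within the 40% cap
LTV = 536,200/680,000 = 78.9% ≤ 90%
Row: 642 falls in 638–678. Column: 78.9% falls in 72.01–80%. Rate = 6.775%.

6.775%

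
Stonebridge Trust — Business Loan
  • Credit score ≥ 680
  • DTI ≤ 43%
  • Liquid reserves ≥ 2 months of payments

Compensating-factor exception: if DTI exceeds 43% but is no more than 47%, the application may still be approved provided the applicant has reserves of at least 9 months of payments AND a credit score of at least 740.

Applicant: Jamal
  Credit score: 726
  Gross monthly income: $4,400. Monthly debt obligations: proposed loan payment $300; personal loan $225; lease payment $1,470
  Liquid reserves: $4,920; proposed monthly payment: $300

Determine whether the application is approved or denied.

Denied

Credit score 726 ≥ 680 (meets base)
Total debts = (300 + 225 + 1,470) = 1,995. DTI: 1,995 ÷ 4,400 = 45.3%, over the 43% base limit.
Liquid reserves cover 4,920/300 = 16.4 months — ≥ 2 required
45.3% falls in the override range (43%–47%), so the compensating-factor test applies.
Reserves 16.4 ≥ 9 months; credit score 726 < 740.
Override conditions not both satisfied; exception does not apply.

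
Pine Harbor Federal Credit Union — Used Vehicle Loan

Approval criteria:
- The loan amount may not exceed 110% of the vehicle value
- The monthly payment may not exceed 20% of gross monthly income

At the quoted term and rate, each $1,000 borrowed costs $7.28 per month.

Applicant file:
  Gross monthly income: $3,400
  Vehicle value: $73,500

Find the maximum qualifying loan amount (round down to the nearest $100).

$80,800

Payment cap: 20% × $3,400 = $680/month.
At $7.28 per $1,000, that supports 680/7.28 × 1,000 ≈ $93,406 → $93,400.
LTV cap: 110% × $73,500 = $80,850 → $80,800.
Binding constraint: loan-to-value.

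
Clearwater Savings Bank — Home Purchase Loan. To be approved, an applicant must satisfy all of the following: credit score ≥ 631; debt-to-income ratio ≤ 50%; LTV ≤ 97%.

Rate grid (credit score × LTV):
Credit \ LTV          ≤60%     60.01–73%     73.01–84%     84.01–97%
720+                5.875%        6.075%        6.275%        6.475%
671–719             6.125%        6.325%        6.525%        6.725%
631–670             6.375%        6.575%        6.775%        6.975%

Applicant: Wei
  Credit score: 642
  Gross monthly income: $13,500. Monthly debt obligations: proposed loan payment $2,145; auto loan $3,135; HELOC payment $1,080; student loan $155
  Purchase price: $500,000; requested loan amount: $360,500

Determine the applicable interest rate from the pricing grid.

Credit score 642 ≥ 631; Total monthly debts = (2,145 + 3,135 + 1,080 + 155) = 6,515. Debt-to-income = 6,515/13,500 = 48.3% — meets 50% limit
LTV = 360,500/500,000 = 72.1% ≤ 97%
Credit 642 → row 631–670; LTV 72.1% → column 60.01–73%. Grid cell → 6.575%.

6.575%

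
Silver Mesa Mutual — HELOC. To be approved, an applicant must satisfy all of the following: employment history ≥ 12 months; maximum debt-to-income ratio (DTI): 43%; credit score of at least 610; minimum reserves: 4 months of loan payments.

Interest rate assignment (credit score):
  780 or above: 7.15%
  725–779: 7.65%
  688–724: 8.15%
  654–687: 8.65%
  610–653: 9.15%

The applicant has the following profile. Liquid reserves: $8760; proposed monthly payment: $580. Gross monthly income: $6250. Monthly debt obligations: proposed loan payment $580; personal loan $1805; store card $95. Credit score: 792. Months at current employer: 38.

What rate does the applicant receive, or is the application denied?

Credit score 792 ≥ 610 (meets minimum)
Reserves = 8,760/580 = 15.1 months ≥ 4
Employment 38 ≥ 12 months
Total monthly debts = (580 + 1,805 + 95) = 2,480. Debt-to-income = 2,480/6,250 = 39.7% — meets 43% limit
All requirements met. Score 792 falls in the 780 or above tier → 7.15%.

Approved at 7.15%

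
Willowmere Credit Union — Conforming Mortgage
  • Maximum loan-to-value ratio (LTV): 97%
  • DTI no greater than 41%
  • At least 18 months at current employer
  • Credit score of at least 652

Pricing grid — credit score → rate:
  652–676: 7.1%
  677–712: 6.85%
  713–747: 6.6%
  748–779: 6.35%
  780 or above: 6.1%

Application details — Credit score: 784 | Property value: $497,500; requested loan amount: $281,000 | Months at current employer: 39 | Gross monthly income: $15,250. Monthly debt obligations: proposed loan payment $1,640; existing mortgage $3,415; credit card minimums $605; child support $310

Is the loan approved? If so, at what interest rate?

Credit score 784 ≥ 652 (meets minimum)
Loan-to-value = 281,000/497,500 = 56.5% — pass (97% max)
Employment 39 ≥ 18 months
Total monthly debts = (1,640 + 3,415 + 605 + 310) = 5,970. Debt-to-income = 5,970/15,250 = 39.1% — meets 41% limit
All requirements met. Score 784 falls in the 780 or above tier → 6.1%.

Approved at 6.1%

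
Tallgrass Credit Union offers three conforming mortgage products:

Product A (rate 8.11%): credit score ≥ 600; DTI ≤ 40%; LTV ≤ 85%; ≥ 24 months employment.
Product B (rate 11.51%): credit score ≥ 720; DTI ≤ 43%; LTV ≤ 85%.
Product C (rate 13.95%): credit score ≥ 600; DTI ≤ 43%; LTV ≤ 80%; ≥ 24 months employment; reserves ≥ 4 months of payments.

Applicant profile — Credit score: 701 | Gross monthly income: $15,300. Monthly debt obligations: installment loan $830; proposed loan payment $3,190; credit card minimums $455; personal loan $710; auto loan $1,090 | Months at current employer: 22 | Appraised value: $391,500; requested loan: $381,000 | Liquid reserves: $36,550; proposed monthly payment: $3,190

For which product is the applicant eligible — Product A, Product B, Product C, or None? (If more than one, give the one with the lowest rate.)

Total debts = (830 + 3,190 + 455 + 710 + 1,090) = 6,275; DTI = 6,275/15,300 = 41%.
LTV = 381,000/391,500 = 97.3%.
Reserves = 36,550/3,190 = 11.5 months.
Product A: score 701 ≥ 600; DTI 41% > 40%; LTV 97.3% > 85%; employment 22 < 24 mo → does not qualify.
Product B: score 701 < 720; DTI 41% ≤ 43%; LTV 97.3% > 85% → does not qualify.
Product C: score 701 ≥ 600; DTI 41% ≤ 43%; LTV 97.3% > 80%; employment 22 < 24 mo; reserves 11.5 ≥ 4 mo → does not qualify.

None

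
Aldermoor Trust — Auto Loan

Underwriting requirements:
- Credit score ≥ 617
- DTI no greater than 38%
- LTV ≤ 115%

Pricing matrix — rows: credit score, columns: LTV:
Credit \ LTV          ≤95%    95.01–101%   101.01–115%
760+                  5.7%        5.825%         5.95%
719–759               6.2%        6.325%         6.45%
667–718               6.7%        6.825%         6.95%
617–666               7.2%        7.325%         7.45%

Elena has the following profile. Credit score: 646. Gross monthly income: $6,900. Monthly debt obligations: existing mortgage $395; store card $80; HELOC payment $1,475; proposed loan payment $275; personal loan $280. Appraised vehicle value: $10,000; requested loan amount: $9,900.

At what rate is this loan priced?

Credit score 646 ≥ 617; Total monthly debts = (395 + 80 + 1,475 + 275 + 280) = 2,505. DTI = 2,505/6,900 = 36.3% ≤ 38%
LTV = 9,900/10,000 = 99% ≤ 115%
Score 646 is in the 617–666 band; LTV 99% is in the 95.01–101% band → 7.325%.

7.325%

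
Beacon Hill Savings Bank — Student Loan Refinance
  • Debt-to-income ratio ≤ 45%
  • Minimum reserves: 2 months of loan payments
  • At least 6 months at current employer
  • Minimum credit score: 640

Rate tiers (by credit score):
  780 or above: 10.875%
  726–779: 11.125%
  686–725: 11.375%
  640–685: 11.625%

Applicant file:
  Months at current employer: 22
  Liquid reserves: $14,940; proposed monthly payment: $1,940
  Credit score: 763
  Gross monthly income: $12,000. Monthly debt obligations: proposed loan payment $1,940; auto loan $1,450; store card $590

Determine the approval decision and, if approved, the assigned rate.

Approved at 11.125%

Credit score 763 ≥ 640 (meets minimum)
Total monthly debts = (1,940 + 1,450 + 590) = 3,980. DTI: 3,980 ÷ 12,000 = 33.2%, within the 45% cap
Reserves: 14,940 ÷ 1,940 = 7.7 months (meets 2-month minimum)
Employment 22 ≥ 6 months
All requirements met. Score 763 falls in the 726–779 tier → 11.125%.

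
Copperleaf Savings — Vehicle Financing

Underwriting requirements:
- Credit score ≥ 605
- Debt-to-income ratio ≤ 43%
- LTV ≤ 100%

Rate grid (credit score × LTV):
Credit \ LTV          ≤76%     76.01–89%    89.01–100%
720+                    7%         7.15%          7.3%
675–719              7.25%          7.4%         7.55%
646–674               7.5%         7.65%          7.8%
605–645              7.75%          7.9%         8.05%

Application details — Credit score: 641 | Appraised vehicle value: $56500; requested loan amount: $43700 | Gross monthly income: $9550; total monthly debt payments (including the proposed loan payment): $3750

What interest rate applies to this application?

Credit score 641 ≥ 605; Debt-to-income = 3,750/9,550 = 39.3% — meets 43% limit
LTV = 43,700/56,500 = 77.3% ≤ 100%
Row: 641 falls in 605–645. Column: 77.3% falls in 76.01–89%. Rate = 7.9%.

7.9%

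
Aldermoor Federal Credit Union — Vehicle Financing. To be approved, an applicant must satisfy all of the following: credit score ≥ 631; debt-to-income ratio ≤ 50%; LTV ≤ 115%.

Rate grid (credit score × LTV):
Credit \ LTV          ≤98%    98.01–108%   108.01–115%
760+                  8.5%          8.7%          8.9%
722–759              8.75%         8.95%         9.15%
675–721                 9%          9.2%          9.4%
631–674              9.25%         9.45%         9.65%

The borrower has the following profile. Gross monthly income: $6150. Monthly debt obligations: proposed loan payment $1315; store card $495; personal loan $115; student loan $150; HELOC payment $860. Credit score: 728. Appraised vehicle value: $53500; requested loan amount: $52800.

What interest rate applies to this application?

8.95%

Credit score 728 ≥ 631; Total monthly debts = (1,315 + 495 + 115 + 150 + 860) = 2,935. Debt-to-income = 2,935/6,150 = 47.7% — meets 50% limit
Loan-to-value = 52,800/53,500 = 98.7% — pass (115% max)
Credit 728 → row 722–759; LTV 98.7% → column 98.01–108%. Grid cell → 8.95%.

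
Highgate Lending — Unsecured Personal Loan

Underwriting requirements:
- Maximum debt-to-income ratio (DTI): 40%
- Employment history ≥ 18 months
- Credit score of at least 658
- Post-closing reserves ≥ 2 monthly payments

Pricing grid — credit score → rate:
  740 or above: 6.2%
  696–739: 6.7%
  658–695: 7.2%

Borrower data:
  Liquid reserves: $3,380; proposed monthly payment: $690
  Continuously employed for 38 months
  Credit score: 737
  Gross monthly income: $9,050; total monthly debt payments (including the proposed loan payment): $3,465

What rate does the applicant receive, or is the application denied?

Approved at 6.7%

Credit score 737 ≥ 658 (meets minimum)
Reserves = 3,380/690 = 4.9 months ≥ 2
Debt-to-income = 3,465/9,050 = 38.3% — meets 40% limit
Employment 38 ≥ 18 months
All requirements met. Score 737 falls in the 696–739 tier → 6.7%.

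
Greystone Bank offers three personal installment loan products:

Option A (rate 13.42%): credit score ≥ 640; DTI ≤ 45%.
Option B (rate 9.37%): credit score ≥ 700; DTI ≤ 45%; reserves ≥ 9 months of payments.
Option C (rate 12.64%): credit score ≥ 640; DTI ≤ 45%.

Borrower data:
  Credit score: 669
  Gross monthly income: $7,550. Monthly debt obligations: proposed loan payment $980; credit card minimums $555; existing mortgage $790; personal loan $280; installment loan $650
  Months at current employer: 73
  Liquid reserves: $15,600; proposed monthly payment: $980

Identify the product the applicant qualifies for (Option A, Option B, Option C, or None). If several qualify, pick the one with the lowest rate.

Total debts = (980 + 555 + 790 + 280 + 650) = 3,255; DTI = 3,255/7,550 = 43.1%.
Reserves = 15,600/980 = 15.9 months.
Option A: score 669 ≥ 640; DTI 43.1% ≤ 45% → qualifies.
Option B: score 669 < 700; DTI 43.1% ≤ 45%; reserves 15.9 ≥ 9 mo → does not qualify.
Option C: score 669 ≥ 640; DTI 43.1% ≤ 45% → qualifies.
Qualifying: Option A, Option C. Lowest rate is 12.64% → Option C.

Option C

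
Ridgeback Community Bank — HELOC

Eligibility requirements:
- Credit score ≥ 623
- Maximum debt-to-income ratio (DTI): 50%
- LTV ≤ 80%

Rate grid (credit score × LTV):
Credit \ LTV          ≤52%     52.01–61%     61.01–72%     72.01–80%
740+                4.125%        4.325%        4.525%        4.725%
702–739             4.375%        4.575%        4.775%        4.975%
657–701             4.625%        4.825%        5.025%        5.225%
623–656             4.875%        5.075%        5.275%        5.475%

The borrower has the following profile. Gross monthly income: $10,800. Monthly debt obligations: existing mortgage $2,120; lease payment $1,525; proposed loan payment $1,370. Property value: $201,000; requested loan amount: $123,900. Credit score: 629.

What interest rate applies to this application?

5.275%

Credit score 629 ≥ 623; Total monthly debts = (2,120 + 1,525 + 1,370) = 5,015. Debt-to-income = 5,015/10,800 = 46.4% — meets 50% limit
Loan-to-value = 123,900/201,000 = 61.6% — pass (80% max)
Score 629 is in the 623–656 band; LTV 61.6% is in the 61.01–72% band → 5.275%.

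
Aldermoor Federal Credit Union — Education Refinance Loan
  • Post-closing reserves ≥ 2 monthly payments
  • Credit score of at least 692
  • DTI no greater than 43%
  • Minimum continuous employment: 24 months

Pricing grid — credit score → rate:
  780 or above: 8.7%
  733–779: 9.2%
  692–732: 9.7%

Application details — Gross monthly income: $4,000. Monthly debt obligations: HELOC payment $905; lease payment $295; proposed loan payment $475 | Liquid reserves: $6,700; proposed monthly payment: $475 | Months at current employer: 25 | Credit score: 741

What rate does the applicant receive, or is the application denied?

Credit score 741 ≥ 692 (meets minimum)
Employment 25 ≥ 24 months
Total monthly debts = (905 + 295 + 475) = 1,675. DTI = 1,675/4,000 = 41.9% ≤ 43%
Reserves = 6,700/475 = 14.1 months ≥ 2
All requirements met. Score 741 falls in the 733–779 tier → 9.2%.

Approved at 9.2%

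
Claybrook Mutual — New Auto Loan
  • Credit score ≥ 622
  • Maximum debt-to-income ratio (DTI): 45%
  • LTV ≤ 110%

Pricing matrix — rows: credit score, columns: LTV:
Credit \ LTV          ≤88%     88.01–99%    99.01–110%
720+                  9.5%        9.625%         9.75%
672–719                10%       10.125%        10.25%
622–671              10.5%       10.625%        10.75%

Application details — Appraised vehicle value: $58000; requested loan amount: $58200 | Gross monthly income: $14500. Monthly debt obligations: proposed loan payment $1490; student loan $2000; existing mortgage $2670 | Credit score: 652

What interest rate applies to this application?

10.75%

Credit score 652 ≥ 622; Total monthly debts = (1,490 + 2,000 + 2,670) = 6,160. DTI: 6,160 ÷ 14,500 = 42.5%, within the 45% cap
Loan-to-value = 58,200/58,000 = 100.3% — pass (110% max)
Score 652 is in the 622–671 band; LTV 100.3% is in the 99.01–110% band → 10.75%.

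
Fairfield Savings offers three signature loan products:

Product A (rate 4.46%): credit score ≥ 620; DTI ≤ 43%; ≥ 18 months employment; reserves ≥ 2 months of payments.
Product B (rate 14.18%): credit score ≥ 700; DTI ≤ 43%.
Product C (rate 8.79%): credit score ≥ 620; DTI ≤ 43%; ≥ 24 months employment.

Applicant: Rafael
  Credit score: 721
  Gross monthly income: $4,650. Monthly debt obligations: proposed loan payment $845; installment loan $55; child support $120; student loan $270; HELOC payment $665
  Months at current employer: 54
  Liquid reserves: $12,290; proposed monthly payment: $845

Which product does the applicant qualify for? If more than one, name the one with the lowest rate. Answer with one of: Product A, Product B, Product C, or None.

Total debts = (845 + 55 + 120 + 270 + 665) = 1,955; DTI = 1,955/4,650 = 42%.
Reserves = 12,290/845 = 14.5 months.
Product A: score 721 ≥ 620; DTI 42% ≤ 43%; employment 54 ≥ 18 mo; reserves 14.5 ≥ 2 mo → qualifies.
Product B: score 721 ≥ 700; DTI 42% ≤ 43% → qualifies.
Product C: score 721 ≥ 620; DTI 42% ≤ 43%; employment 54 ≥ 24 mo → qualifies.
Qualifying: Product A, Product B, Product C. Lowest rate is 4.46% → Product A.

Product A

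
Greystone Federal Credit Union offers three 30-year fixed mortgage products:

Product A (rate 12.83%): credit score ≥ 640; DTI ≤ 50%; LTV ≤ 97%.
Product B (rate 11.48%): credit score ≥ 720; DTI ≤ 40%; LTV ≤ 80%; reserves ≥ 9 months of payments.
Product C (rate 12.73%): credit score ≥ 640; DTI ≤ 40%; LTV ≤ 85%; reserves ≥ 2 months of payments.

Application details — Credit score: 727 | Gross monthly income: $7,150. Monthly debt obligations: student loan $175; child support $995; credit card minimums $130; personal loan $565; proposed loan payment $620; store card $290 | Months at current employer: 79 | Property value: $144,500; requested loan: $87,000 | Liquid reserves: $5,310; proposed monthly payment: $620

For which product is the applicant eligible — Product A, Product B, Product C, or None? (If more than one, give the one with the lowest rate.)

Total debts = (175 + 995 + 130 + 565 + 620 + 290) = 2,775; DTI = 2,775/7,150 = 38.8%.
LTV = 87,000/144,500 = 60.2%.
Reserves = 5,310/620 = 8.6 months.
Product A: score 727 ≥ 640; DTI 38.8% ≤ 50%; LTV 60.2% ≤ 97% → qualifies.
Product B: score 727 ≥ 720; DTI 38.8% ≤ 40%; LTV 60.2% ≤ 80%; reserves 8.6 < 9 mo → does not qualify.
Product C: score 727 ≥ 640; DTI 38.8% ≤ 40%; LTV 60.2% ≤ 85%; reserves 8.6 ≥ 2 mo → qualifies.
Qualifying: Product A, Product C. Lowest rate is 12.73% → Product C.

Product C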